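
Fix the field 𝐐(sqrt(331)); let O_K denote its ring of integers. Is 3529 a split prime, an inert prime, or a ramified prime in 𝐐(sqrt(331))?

Since 331 ≢ 1 mod 4, the ring of integers is ℤ[√331] with discriminant 4·331 = 1324.
disc(K) = 1324 is not divisible by 3529; 3529 is unramified.
Compute (331/3529) via Euler: 331^((3529-1)/2) mod 3529 = 1, so (331/3529) = 1.
(331/3529) = 1, so 3529 splits.

splits completely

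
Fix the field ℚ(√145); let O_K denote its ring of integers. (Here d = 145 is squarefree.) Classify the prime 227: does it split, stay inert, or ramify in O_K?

Since 145 ≡ 1 mod 4, the ring of integers is ℤ[(1+√145)/2] with discriminant 145.
Since gcd(227, 145) = 1 the prime 227 does not ramify.
(145/227) = 145^113 mod 227 = 226, giving Legendre symbol -1.
d is a non-residue mod p, hence 227 remains inert in O_K.

inert — (227) stays prime in O_K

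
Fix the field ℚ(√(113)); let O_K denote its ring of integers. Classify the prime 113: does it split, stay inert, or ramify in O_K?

d = 113 ≡ 1 (mod 4), so O_K = ℤ[(1+√113)/2] and disc(K) = d = 113.
disc(K) = 113 = 113·1, so p = 113 is ramified.

ramified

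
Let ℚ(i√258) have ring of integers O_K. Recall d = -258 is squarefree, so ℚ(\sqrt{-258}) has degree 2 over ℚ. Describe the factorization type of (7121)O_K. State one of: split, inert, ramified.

-258 mod 4 = 2, hence disc K = 4·(-258) = -1032 and O_K = ℤ[√-258].
Since gcd(7121, -1032) = 1 the prime 7121 does not ramify.
Compute (-258/7121) via Euler: 6863^((7121-1)/2) mod 7121 = 1, so (-258/7121) = 1.
Legendre symbol 1 ⇒ 7121 is split.

split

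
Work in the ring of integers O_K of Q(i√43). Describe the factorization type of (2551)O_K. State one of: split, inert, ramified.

-43 mod 4 = 1, hence disc K = -43 and O_K = ℤ[(1+√-43)/2].
Since gcd(2551, -43) = 1 the prime 2551 does not ramify.
Euler's criterion: (-43)^1275 mod 2551 = 1. Thus (-43|2551) = 1.
(-43/2551) = 1, so 2551 splits.

split — (2551) = 𝔭₁𝔭₂ with 𝔭₁ ≠ 𝔭₂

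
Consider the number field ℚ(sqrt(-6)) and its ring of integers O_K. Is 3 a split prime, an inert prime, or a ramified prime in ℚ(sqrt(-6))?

Since -6 ≢ 1 mod 4, the ring of integers is ℤ[√-6] with discriminant 4·(-6) = -24.
3 divides disc(K) = -24, so 3 ramifies.

ramifies in O_K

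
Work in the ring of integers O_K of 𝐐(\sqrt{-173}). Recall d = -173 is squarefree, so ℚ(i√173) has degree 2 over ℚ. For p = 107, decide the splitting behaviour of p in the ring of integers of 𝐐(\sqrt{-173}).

d = -173 ≡ 3 (mod 4), so O_K = ℤ[√-173] and disc(K) = 4d = -692.
107 ∤ -692, so 107 is unramified.
Compute (-173/107) via Euler: 41^((107-1)/2) mod 107 = 1, so (-173/107) = 1.
Legendre symbol 1 ⇒ 107 is split.

splits completely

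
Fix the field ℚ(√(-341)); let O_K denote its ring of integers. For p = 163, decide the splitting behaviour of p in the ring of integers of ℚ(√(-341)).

p is inert

d = -341 ≡ 3 (mod 4), so O_K = ℤ[√-341] and disc(K) = 4d = -1364.
Since gcd(163, -1364) = 1 the prime 163 does not ramify.
Euler's criterion: (-341)^81 mod 163 = 162. Thus (-341|163) = -1.
Legendre symbol -1 ⇒ 163 is inert.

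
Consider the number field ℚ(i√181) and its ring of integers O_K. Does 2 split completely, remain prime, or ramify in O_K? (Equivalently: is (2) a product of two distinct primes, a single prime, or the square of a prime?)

d = -181 ≡ 3 (mod 4), so O_K = ℤ[√-181] and disc(K) = 4d = -724.
Ramification test: 2 | -724. The prime 2 ramifies in K.

2 is ramified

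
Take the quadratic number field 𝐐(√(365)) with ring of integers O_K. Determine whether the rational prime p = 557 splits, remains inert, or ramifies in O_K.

Since 365 ≡ 1 mod 4, the ring of integers is ℤ[(1+√365)/2] with discriminant 365.
557 ∤ 365, so 557 is unramified.
Euler's criterion: 365^278 mod 557 = 556. Thus (365|557) = -1.
d is a non-residue mod p, hence 557 remains inert in O_K.

p is inert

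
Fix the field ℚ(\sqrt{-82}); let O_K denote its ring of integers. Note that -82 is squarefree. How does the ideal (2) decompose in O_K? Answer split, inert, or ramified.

ramifies in O_K

d = -82 ≡ 2 (mod 4), so O_K = ℤ[√-82] and disc(K) = 4d = -328.
disc(K) = -328 = 2·(-164), so p = 2 is ramified.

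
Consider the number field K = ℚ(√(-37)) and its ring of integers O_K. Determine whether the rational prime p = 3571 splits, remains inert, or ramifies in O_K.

split — (3571) = 𝔭₁𝔭₂ with 𝔭₁ ≠ 𝔭₂

d = -37 ≡ 3 (mod 4), so O_K = ℤ[√-37] and disc(K) = 4d = -148.
3571 ∤ -148, so 3571 is unramified.
(-37/3571) = 3534^1785 mod 3571 = 1, giving Legendre symbol 1.
Legendre symbol 1 ⇒ 3571 is split.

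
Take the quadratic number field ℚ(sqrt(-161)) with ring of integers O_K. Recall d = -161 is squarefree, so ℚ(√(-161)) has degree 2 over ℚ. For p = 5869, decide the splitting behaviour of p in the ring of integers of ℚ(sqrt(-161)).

Since -161 ≢ 1 mod 4, the ring of integers is ℤ[√-161] with discriminant 4·(-161) = -644.
5869 ∤ -644, so 5869 is unramified.
Compute (-161/5869) via Euler: 5708^((5869-1)/2) mod 5869 = 5868, so (-161/5869) = -1.
d is a non-residue mod p, hence 5869 remains inert in O_K.

5869 remains inert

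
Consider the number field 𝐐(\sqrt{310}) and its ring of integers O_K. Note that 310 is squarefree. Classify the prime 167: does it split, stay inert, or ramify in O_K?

Since 310 ≢ 1 mod 4, the ring of integers is ℤ[√310] with discriminant 4·310 = 1240.
disc(K) = 1240 is not divisible by 167; 167 is unramified.
(310/167) = 143^83 mod 167 = 166, giving Legendre symbol -1.
d is a non-residue mod p, hence 167 remains inert in O_K.

inert — (167) stays prime in O_K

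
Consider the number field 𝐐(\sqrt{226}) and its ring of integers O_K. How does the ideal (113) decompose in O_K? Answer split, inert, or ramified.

ramified

Since 226 ≢ 1 mod 4, the ring of integers is ℤ[√226] with discriminant 4·226 = 904.
113 divides disc(K) = 904, so 113 ramifies.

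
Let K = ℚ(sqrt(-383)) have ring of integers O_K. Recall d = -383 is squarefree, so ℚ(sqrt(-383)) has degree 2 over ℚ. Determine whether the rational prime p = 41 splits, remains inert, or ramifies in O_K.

d = -383 ≡ 1 (mod 4), so O_K = ℤ[(1+√-383)/2] and disc(K) = d = -383.
Since gcd(41, -383) = 1 the prime 41 does not ramify.
Compute (-383/41) via Euler: 27^((41-1)/2) mod 41 = 40, so (-383/41) = -1.
d is a non-residue mod p, hence 41 remains inert in O_K.

41 remains inert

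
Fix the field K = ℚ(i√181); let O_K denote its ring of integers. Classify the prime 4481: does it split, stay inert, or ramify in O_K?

4481 splits in O_K

-181 mod 4 = 3, hence disc K = 4·(-181) = -724 and O_K = ℤ[√-181].
4481 ∤ -724, so 4481 is unramified.
Euler's criterion: (-181)^2240 mod 4481 = 1. Thus (-181|4481) = 1.
Legendre symbol 1 ⇒ 4481 is split.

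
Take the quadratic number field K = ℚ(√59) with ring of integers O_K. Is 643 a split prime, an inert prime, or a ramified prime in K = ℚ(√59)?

inert

d = 59 ≡ 3 (mod 4), so O_K = ℤ[√59] and disc(K) = 4d = 236.
Since gcd(643, 236) = 1 the prime 643 does not ramify.
Compute (59/643) via Euler: 59^((643-1)/2) mod 643 = 642, so (59/643) = -1.
Legendre symbol -1 ⇒ 643 is inert.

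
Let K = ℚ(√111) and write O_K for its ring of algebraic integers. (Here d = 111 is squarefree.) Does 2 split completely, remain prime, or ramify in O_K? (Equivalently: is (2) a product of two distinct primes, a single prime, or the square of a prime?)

2 is ramified

111 mod 4 = 3, hence disc K = 4·111 = 444 and O_K = ℤ[√111].
disc(K) = 444 = 2·222, so p = 2 is ramified.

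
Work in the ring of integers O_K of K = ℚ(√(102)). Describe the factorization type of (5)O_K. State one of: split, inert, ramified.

Since 102 ≢ 1 mod 4, the ring of integers is ℤ[√102] with discriminant 4·102 = 408.
disc(K) = 408 is not divisible by 5; 5 is unramified.
Legendre symbol by Euler's criterion: (102/5) ≡ 102^2 ≡ 4 (mod 5), i.e. (102/5) = -1.
(102/5) = -1, so 5 is inert.

remains prime (inert)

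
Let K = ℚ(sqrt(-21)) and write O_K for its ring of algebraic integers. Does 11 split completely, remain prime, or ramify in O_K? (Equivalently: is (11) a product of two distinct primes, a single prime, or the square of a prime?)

p splits

Since -21 ≢ 1 mod 4, the ring of integers is ℤ[√-21] with discriminant 4·(-21) = -84.
11 ∤ -84, so 11 is unramified.
Euler's criterion: (-21)^5 mod 11 = 1. Thus (-21|11) = 1.
(-21/11) = 1, so 11 splits.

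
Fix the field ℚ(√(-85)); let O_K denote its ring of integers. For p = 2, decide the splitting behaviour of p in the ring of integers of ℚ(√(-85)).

ramified — (2) = 𝔭²

-85 mod 4 = 3, hence disc K = 4·(-85) = -340 and O_K = ℤ[√-85].
2 divides disc(K) = -340, so 2 ramifies.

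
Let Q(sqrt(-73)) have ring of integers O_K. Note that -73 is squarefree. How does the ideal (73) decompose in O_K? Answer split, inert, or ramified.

-73 mod 4 = 3, hence disc K = 4·(-73) = -292 and O_K = ℤ[√-73].
Ramification test: 73 | -292. The prime 73 ramifies in K.

p ramifies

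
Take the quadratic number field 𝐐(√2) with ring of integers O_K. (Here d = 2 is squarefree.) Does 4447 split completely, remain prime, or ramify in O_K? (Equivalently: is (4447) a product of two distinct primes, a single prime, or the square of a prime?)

2 mod 4 = 2, hence disc K = 4·2 = 8 and O_K = ℤ[√2].
Since gcd(4447, 8) = 1 the prime 4447 does not ramify.
Legendre symbol by Euler's criterion: (2/4447) ≡ 2^2223 ≡ 1 (mod 4447), i.e. (2/4447) = 1.
(2/4447) = 1, so 4447 splits.

split — (4447) = 𝔭₁𝔭₂ with 𝔭₁ ≠ 𝔭₂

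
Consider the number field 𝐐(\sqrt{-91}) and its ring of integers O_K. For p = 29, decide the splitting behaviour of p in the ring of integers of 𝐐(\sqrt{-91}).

-91 mod 4 = 1, hence disc K = -91 and O_K = ℤ[(1+√-91)/2].
disc(K) = -91 is not divisible by 29; 29 is unramified.
(-91/29) = 25^14 mod 29 = 1, giving Legendre symbol 1.
d is a quadratic residue mod p, hence 29 splits in O_K.

split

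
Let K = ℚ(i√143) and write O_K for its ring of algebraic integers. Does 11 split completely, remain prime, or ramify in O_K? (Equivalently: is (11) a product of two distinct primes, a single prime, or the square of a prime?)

d = -143 ≡ 1 (mod 4), so O_K = ℤ[(1+√-143)/2] and disc(K) = d = -143.
Ramification test: 11 | -143. The prime 11 ramifies in K.

ramified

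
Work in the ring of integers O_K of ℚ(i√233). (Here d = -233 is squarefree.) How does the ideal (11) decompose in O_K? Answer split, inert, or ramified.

Since -233 ≢ 1 mod 4, the ring of integers is ℤ[√-233] with discriminant 4·(-233) = -932.
11 ∤ -932, so 11 is unramified.
Legendre symbol by Euler's criterion: (-233/11) ≡ (-233)^5 ≡ 1 (mod 11), i.e. (-233/11) = 1.
(-233/11) = 1, so 11 splits.

p splits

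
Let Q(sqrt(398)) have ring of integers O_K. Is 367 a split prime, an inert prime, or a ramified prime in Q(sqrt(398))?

367 splits in O_K

398 mod 4 = 2, hence disc K = 4·398 = 1592 and O_K = ℤ[√398].
367 ∤ 1592, so 367 is unramified.
Compute (398/367) via Euler: 31^((367-1)/2) mod 367 = 1, so (398/367) = 1.
(398/367) = 1, so 367 splits.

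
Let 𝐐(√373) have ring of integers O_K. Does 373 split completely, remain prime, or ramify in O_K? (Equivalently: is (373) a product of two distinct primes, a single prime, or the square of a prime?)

373 mod 4 = 1, hence disc K = 373 and O_K = ℤ[(1+√373)/2].
373 divides disc(K) = 373, so 373 ramifies.

ramifies in O_K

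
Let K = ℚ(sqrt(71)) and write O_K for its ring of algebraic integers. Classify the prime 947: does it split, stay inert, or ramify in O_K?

inert

Since 71 ≢ 1 mod 4, the ring of integers is ℤ[√71] with discriminant 4·71 = 284.
disc(K) = 284 is not divisible by 947; 947 is unramified.
Legendre symbol by Euler's criterion: (71/947) ≡ 71^473 ≡ 946 (mod 947), i.e. (71/947) = -1.
Legendre symbol -1 ⇒ 947 is inert.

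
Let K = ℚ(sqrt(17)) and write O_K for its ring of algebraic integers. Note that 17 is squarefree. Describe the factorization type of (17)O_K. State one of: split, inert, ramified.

Since 17 ≡ 1 mod 4, the ring of integers is ℤ[(1+√17)/2] with discriminant 17.
disc(K) = 17 = 17·1, so p = 17 is ramified.

ramified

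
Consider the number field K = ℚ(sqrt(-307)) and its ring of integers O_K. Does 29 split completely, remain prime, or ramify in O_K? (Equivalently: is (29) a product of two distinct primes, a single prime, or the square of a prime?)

inert — (29) stays prime in O_K

-307 mod 4 = 1, hence disc K = -307 and O_K = ℤ[(1+√-307)/2].
Since gcd(29, -307) = 1 the prime 29 does not ramify.
Compute (-307/29) via Euler: 12^((29-1)/2) mod 29 = 28, so (-307/29) = -1.
d is a non-residue mod p, hence 29 remains inert in O_K.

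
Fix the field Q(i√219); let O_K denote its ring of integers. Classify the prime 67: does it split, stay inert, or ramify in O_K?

Since -219 ≡ 1 mod 4, the ring of integers is ℤ[(1+√-219)/2] with discriminant -219.
disc(K) = -219 is not divisible by 67; 67 is unramified.
Compute (-219/67) via Euler: 49^((67-1)/2) mod 67 = 1, so (-219/67) = 1.
(-219/67) = 1, so 67 splits.

p splits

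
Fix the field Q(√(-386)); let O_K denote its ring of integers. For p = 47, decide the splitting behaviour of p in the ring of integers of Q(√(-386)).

split

-386 mod 4 = 2, hence disc K = 4·(-386) = -1544 and O_K = ℤ[√-386].
47 ∤ -1544, so 47 is unramified.
Legendre symbol by Euler's criterion: (-386/47) ≡ (-386)^23 ≡ 1 (mod 47), i.e. (-386/47) = 1.
(-386/47) = 1, so 47 splits.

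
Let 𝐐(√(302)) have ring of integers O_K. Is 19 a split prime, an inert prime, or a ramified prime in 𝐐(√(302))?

Since 302 ≢ 1 mod 4, the ring of integers is ℤ[√302] with discriminant 4·302 = 1208.
disc(K) = 1208 is not divisible by 19; 19 is unramified.
Euler's criterion: 302^9 mod 19 = 1. Thus (302|19) = 1.
(302/19) = 1, so 19 splits.

p splits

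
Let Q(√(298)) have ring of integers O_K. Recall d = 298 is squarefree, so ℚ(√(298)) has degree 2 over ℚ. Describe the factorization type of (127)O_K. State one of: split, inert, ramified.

d = 298 ≡ 2 (mod 4), so O_K = ℤ[√298] and disc(K) = 4d = 1192.
disc(K) = 1192 is not divisible by 127; 127 is unramified.
Compute (298/127) via Euler: 44^((127-1)/2) mod 127 = 1, so (298/127) = 1.
(298/127) = 1, so 127 splits.

split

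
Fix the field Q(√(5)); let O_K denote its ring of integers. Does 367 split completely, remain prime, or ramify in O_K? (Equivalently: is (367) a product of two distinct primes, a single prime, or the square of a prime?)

5 mod 4 = 1, hence disc K = 5 and O_K = ℤ[(1+√5)/2].
disc(K) = 5 is not divisible by 367; 367 is unramified.
Compute (5/367) via Euler: 5^((367-1)/2) mod 367 = 366, so (5/367) = -1.
d is a non-residue mod p, hence 367 remains inert in O_K.

p is inert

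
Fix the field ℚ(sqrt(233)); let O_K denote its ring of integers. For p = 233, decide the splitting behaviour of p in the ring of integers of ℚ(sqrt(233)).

233 mod 4 = 1, hence disc K = 233 and O_K = ℤ[(1+√233)/2].
233 divides disc(K) = 233, so 233 ramifies.

ramifies in O_K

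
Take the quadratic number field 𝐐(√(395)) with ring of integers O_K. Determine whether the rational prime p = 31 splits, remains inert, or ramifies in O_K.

d = 395 ≡ 3 (mod 4), so O_K = ℤ[√395] and disc(K) = 4d = 1580.
31 ∤ 1580, so 31 is unramified.
(395/31) = 23^15 mod 31 = 30, giving Legendre symbol -1.
Legendre symbol -1 ⇒ 31 is inert.

31 remains inert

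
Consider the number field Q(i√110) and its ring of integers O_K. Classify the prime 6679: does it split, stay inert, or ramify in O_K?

6679 remains inert

Since -110 ≢ 1 mod 4, the ring of integers is ℤ[√-110] with discriminant 4·(-110) = -440.
Since gcd(6679, -440) = 1 the prime 6679 does not ramify.
Legendre symbol by Euler's criterion: (-110/6679) ≡ (-110)^3339 ≡ 6678 (mod 6679), i.e. (-110/6679) = -1.
(-110/6679) = -1, so 6679 is inert.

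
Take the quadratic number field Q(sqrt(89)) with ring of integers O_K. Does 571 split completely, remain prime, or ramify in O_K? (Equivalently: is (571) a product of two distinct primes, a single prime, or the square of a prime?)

inert — (571) stays prime in O_K

Since 89 ≡ 1 mod 4, the ring of integers is ℤ[(1+√89)/2] with discriminant 89.
disc(K) = 89 is not divisible by 571; 571 is unramified.
Legendre symbol by Euler's criterion: (89/571) ≡ 89^285 ≡ 570 (mod 571), i.e. (89/571) = -1.
(89/571) = -1, so 571 is inert.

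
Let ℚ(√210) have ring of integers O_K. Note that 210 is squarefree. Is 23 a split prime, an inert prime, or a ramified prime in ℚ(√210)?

p splits

Since 210 ≢ 1 mod 4, the ring of integers is ℤ[√210] with discriminant 4·210 = 840.
disc(K) = 840 is not divisible by 23; 23 is unramified.
Euler's criterion: 210^11 mod 23 = 1. Thus (210|23) = 1.
d is a quadratic residue mod p, hence 23 splits in O_K.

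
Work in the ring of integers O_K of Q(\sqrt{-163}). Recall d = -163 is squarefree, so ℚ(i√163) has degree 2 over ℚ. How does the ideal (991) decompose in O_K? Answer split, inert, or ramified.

d = -163 ≡ 1 (mod 4), so O_K = ℤ[(1+√-163)/2] and disc(K) = d = -163.
Since gcd(991, -163) = 1 the prime 991 does not ramify.
Legendre symbol by Euler's criterion: (-163/991) ≡ (-163)^495 ≡ 990 (mod 991), i.e. (-163/991) = -1.
Legendre symbol -1 ⇒ 991 is inert.

remains prime (inert)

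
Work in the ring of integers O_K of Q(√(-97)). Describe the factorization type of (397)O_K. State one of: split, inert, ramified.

Since -97 ≢ 1 mod 4, the ring of integers is ℤ[√-97] with discriminant 4·(-97) = -388.
Since gcd(397, -388) = 1 the prime 397 does not ramify.
Euler's criterion: (-97)^198 mod 397 = 1. Thus (-97|397) = 1.
d is a quadratic residue mod p, hence 397 splits in O_K.

397 splits in O_K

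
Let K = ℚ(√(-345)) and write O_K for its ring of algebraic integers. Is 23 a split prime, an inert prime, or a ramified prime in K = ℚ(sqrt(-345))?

ramified

-345 mod 4 = 3, hence disc K = 4·(-345) = -1380 and O_K = ℤ[√-345].
disc(K) = -1380 = 23·(-60), so p = 23 is ramified.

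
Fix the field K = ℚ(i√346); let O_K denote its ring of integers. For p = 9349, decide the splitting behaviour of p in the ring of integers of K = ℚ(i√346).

d = -346 ≡ 2 (mod 4), so O_K = ℤ[√-346] and disc(K) = 4d = -1384.
9349 ∤ -1384, so 9349 is unramified.
Compute (-346/9349) via Euler: 9003^((9349-1)/2) mod 9349 = 1, so (-346/9349) = 1.
(-346/9349) = 1, so 9349 splits.

split — (9349) = 𝔭₁𝔭₂ with 𝔭₁ ≠ 𝔭₂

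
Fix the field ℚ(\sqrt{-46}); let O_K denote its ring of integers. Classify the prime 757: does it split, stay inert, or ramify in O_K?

d = -46 ≡ 2 (mod 4), so O_K = ℤ[√-46] and disc(K) = 4d = -184.
757 ∤ -184, so 757 is unramified.
(-46/757) = 711^378 mod 757 = 1, giving Legendre symbol 1.
d is a quadratic residue mod p, hence 757 splits in O_K.

p splits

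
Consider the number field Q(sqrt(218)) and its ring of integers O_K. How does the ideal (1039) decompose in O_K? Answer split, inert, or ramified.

inert — (1039) stays prime in O_K

218 mod 4 = 2, hence disc K = 4·218 = 872 and O_K = ℤ[√218].
1039 ∤ 872, so 1039 is unramified.
Euler's criterion: 218^519 mod 1039 = 1038. Thus (218|1039) = -1.
d is a non-residue mod p, hence 1039 remains inert in O_K.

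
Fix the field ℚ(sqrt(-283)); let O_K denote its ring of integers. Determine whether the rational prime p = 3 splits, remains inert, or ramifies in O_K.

remains prime (inert)

Since -283 ≡ 1 mod 4, the ring of integers is ℤ[(1+√-283)/2] with discriminant -283.
disc(K) = -283 is not divisible by 3; 3 is unramified.
(-283/3) = 2^1 mod 3 = 2, giving Legendre symbol -1.
(-283/3) = -1, so 3 is inert.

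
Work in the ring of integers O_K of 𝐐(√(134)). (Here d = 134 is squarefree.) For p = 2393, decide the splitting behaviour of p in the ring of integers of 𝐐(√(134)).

134 mod 4 = 2, hence disc K = 4·134 = 536 and O_K = ℤ[√134].
disc(K) = 536 is not divisible by 2393; 2393 is unramified.
Legendre symbol by Euler's criterion: (134/2393) ≡ 134^1196 ≡ 2392 (mod 2393), i.e. (134/2393) = -1.
d is a non-residue mod p, hence 2393 remains inert in O_K.

inert — (2393) stays prime in O_K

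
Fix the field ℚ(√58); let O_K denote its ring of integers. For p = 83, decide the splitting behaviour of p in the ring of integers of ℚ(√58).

inert

58 mod 4 = 2, hence disc K = 4·58 = 232 and O_K = ℤ[√58].
Since gcd(83, 232) = 1 the prime 83 does not ramify.
Legendre symbol by Euler's criterion: (58/83) ≡ 58^41 ≡ 82 (mod 83), i.e. (58/83) = -1.
(58/83) = -1, so 83 is inert.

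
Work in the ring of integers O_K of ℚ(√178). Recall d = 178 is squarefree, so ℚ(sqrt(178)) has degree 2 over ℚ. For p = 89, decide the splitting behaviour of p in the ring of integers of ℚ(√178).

ramified — (89) = 𝔭²

178 mod 4 = 2, hence disc K = 4·178 = 712 and O_K = ℤ[√178].
disc(K) = 712 = 89·8, so p = 89 is ramified.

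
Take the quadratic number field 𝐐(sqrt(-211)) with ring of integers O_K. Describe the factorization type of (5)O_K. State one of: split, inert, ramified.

-211 mod 4 = 1, hence disc K = -211 and O_K = ℤ[(1+√-211)/2].
disc(K) = -211 is not divisible by 5; 5 is unramified.
Euler's criterion: (-211)^2 mod 5 = 1. Thus (-211|5) = 1.
d is a quadratic residue mod p, hence 5 splits in O_K.

split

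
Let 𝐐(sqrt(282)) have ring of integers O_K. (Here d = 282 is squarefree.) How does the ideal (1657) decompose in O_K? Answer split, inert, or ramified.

d = 282 ≡ 2 (mod 4), so O_K = ℤ[√282] and disc(K) = 4d = 1128.
1657 ∤ 1128, so 1657 is unramified.
Compute (282/1657) via Euler: 282^((1657-1)/2) mod 1657 = 1, so (282/1657) = 1.
d is a quadratic residue mod p, hence 1657 splits in O_K.

split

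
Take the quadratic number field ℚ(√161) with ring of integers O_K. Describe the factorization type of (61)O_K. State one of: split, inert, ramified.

Since 161 ≡ 1 mod 4, the ring of integers is ℤ[(1+√161)/2] with discriminant 161.
61 ∤ 161, so 61 is unramified.
Legendre symbol by Euler's criterion: (161/61) ≡ 161^30 ≡ 1 (mod 61), i.e. (161/61) = 1.
Legendre symbol 1 ⇒ 61 is split.

p splits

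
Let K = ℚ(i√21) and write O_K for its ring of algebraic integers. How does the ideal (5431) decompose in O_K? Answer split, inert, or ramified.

splits completely

Since -21 ≢ 1 mod 4, the ring of integers is ℤ[√-21] with discriminant 4·(-21) = -84.
Since gcd(5431, -84) = 1 the prime 5431 does not ramify.
(-21/5431) = 5410^2715 mod 5431 = 1, giving Legendre symbol 1.
d is a quadratic residue mod p, hence 5431 splits in O_K.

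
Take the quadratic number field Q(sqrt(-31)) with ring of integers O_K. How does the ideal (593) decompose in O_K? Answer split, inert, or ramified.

p splits

-31 mod 4 = 1, hence disc K = -31 and O_K = ℤ[(1+√-31)/2].
593 ∤ -31, so 593 is unramified.
Euler's criterion: (-31)^296 mod 593 = 1. Thus (-31|593) = 1.
Legendre symbol 1 ⇒ 593 is split.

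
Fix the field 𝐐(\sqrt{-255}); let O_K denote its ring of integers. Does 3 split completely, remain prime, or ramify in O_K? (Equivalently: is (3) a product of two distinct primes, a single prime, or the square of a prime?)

d = -255 ≡ 1 (mod 4), so O_K = ℤ[(1+√-255)/2] and disc(K) = d = -255.
disc(K) = -255 = 3·(-85), so p = 3 is ramified.

p ramifies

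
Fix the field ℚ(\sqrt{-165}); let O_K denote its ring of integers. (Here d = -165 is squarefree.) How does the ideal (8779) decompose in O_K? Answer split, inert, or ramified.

p is inert

d = -165 ≡ 3 (mod 4), so O_K = ℤ[√-165] and disc(K) = 4d = -660.
Since gcd(8779, -660) = 1 the prime 8779 does not ramify.
Euler's criterion: (-165)^4389 mod 8779 = 8778. Thus (-165|8779) = -1.
Legendre symbol -1 ⇒ 8779 is inert.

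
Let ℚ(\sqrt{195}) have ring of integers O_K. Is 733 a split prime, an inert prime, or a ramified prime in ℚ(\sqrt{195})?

Since 195 ≢ 1 mod 4, the ring of integers is ℤ[√195] with discriminant 4·195 = 780.
Since gcd(733, 780) = 1 the prime 733 does not ramify.
Euler's criterion: 195^366 mod 733 = 1. Thus (195|733) = 1.
Legendre symbol 1 ⇒ 733 is split.

733 splits in O_K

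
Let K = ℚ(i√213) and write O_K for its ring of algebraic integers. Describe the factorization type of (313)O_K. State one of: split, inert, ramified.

313 splits in O_K

Since -213 ≢ 1 mod 4, the ring of integers is ℤ[√-213] with discriminant 4·(-213) = -852.
Since gcd(313, -852) = 1 the prime 313 does not ramify.
Euler's criterion: (-213)^156 mod 313 = 1. Thus (-213|313) = 1.
d is a quadratic residue mod p, hence 313 splits in O_K.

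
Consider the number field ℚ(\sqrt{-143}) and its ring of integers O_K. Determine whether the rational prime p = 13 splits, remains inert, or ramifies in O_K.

Since -143 ≡ 1 mod 4, the ring of integers is ℤ[(1+√-143)/2] with discriminant -143.
disc(K) = -143 = 13·(-11), so p = 13 is ramified.

ramified — (13) = 𝔭²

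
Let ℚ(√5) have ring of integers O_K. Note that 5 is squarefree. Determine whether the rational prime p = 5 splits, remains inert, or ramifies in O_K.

5 mod 4 = 1, hence disc K = 5 and O_K = ℤ[(1+√5)/2].
5 divides disc(K) = 5, so 5 ramifies.

ramified — (5) = 𝔭²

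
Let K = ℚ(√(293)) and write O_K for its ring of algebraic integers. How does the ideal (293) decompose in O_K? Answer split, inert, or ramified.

p ramifies

Since 293 ≡ 1 mod 4, the ring of integers is ℤ[(1+√293)/2] with discriminant 293.
Ramification test: 293 | 293. The prime 293 ramifies in K.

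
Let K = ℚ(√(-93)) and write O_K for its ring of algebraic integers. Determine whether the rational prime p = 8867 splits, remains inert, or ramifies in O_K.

d = -93 ≡ 3 (mod 4), so O_K = ℤ[√-93] and disc(K) = 4d = -372.
8867 ∤ -372, so 8867 is unramified.
Euler's criterion: (-93)^4433 mod 8867 = 1. Thus (-93|8867) = 1.
(-93/8867) = 1, so 8867 splits.

split — (8867) = 𝔭₁𝔭₂ with 𝔭₁ ≠ 𝔭₂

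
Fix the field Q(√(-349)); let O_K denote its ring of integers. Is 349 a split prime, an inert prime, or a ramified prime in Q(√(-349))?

ramified

-349 mod 4 = 3, hence disc K = 4·(-349) = -1396 and O_K = ℤ[√-349].
disc(K) = -1396 = 349·(-4), so p = 349 is ramified.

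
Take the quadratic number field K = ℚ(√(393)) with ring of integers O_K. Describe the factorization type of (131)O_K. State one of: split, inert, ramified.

d = 393 ≡ 1 (mod 4), so O_K = ℤ[(1+√393)/2] and disc(K) = d = 393.
disc(K) = 393 = 131·3, so p = 131 is ramified.

p ramifies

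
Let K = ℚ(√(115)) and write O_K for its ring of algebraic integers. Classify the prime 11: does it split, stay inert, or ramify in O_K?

Since 115 ≢ 1 mod 4, the ring of integers is ℤ[√115] with discriminant 4·115 = 460.
Since gcd(11, 460) = 1 the prime 11 does not ramify.
Euler's criterion: 115^5 mod 11 = 1. Thus (115|11) = 1.
(115/11) = 1, so 11 splits.

split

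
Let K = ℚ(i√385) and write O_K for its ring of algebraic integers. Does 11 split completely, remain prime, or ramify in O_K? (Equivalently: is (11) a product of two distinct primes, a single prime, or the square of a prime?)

11 is ramified

-385 mod 4 = 3, hence disc K = 4·(-385) = -1540 and O_K = ℤ[√-385].
Ramification test: 11 | -1540. The prime 11 ramifies in K.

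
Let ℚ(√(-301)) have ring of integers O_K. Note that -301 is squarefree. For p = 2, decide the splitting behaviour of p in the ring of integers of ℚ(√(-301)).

d = -301 ≡ 3 (mod 4), so O_K = ℤ[√-301] and disc(K) = 4d = -1204.
Ramification test: 2 | -1204. The prime 2 ramifies in K.

ramified — (2) = 𝔭²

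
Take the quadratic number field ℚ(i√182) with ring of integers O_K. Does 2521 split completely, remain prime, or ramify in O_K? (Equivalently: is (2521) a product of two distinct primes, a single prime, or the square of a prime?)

2521 splits in O_K

d = -182 ≡ 2 (mod 4), so O_K = ℤ[√-182] and disc(K) = 4d = -728.
2521 ∤ -728, so 2521 is unramified.
Compute (-182/2521) via Euler: 2339^((2521-1)/2) mod 2521 = 1, so (-182/2521) = 1.
Legendre symbol 1 ⇒ 2521 is split.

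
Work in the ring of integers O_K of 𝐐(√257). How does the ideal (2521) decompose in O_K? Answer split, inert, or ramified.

splits completely

257 mod 4 = 1, hence disc K = 257 and O_K = ℤ[(1+√257)/2].
Since gcd(2521, 257) = 1 the prime 2521 does not ramify.
Compute (257/2521) via Euler: 257^((2521-1)/2) mod 2521 = 1, so (257/2521) = 1.
d is a quadratic residue mod p, hence 2521 splits in O_K.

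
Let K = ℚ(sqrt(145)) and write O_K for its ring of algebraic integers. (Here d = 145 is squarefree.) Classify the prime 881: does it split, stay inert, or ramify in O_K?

p is inert

Since 145 ≡ 1 mod 4, the ring of integers is ℤ[(1+√145)/2] with discriminant 145.
Since gcd(881, 145) = 1 the prime 881 does not ramify.
Compute (145/881) via Euler: 145^((881-1)/2) mod 881 = 880, so (145/881) = -1.
d is a non-residue mod p, hence 881 remains inert in O_K.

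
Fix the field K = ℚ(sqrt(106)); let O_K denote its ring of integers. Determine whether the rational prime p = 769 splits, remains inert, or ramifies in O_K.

remains prime (inert)

d = 106 ≡ 2 (mod 4), so O_K = ℤ[√106] and disc(K) = 4d = 424.
disc(K) = 424 is not divisible by 769; 769 is unramified.
Legendre symbol by Euler's criterion: (106/769) ≡ 106^384 ≡ 768 (mod 769), i.e. (106/769) = -1.
Legendre symbol -1 ⇒ 769 is inert.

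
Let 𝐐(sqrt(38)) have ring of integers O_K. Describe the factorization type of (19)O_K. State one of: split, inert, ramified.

38 mod 4 = 2, hence disc K = 4·38 = 152 and O_K = ℤ[√38].
disc(K) = 152 = 19·8, so p = 19 is ramified.

ramified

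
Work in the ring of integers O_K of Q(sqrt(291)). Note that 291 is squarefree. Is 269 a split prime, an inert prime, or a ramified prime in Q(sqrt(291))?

Since 291 ≢ 1 mod 4, the ring of integers is ℤ[√291] with discriminant 4·291 = 1164.
disc(K) = 1164 is not divisible by 269; 269 is unramified.
Compute (291/269) via Euler: 22^((269-1)/2) mod 269 = 268, so (291/269) = -1.
d is a non-residue mod p, hence 269 remains inert in O_K.

inert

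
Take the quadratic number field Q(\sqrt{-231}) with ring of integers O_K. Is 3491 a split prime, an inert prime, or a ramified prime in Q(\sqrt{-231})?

3491 splits in O_K

-231 mod 4 = 1, hence disc K = -231 and O_K = ℤ[(1+√-231)/2].
Since gcd(3491, -231) = 1 the prime 3491 does not ramify.
Euler's criterion: (-231)^1745 mod 3491 = 1. Thus (-231|3491) = 1.
(-231/3491) = 1, so 3491 splits.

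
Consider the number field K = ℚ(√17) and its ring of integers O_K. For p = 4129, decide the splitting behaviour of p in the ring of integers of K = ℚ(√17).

Since 17 ≡ 1 mod 4, the ring of integers is ℤ[(1+√17)/2] with discriminant 17.
Since gcd(4129, 17) = 1 the prime 4129 does not ramify.
Compute (17/4129) via Euler: 17^((4129-1)/2) mod 4129 = 1, so (17/4129) = 1.
(17/4129) = 1, so 4129 splits.

p splits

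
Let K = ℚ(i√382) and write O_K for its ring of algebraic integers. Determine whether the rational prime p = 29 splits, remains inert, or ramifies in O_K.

-382 mod 4 = 2, hence disc K = 4·(-382) = -1528 and O_K = ℤ[√-382].
Since gcd(29, -1528) = 1 the prime 29 does not ramify.
Legendre symbol by Euler's criterion: (-382/29) ≡ (-382)^14 ≡ 1 (mod 29), i.e. (-382/29) = 1.
Legendre symbol 1 ⇒ 29 is split.

29 splits in O_K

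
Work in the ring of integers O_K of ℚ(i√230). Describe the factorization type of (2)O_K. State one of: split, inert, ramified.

ramifies in O_K

d = -230 ≡ 2 (mod 4), so O_K = ℤ[√-230] and disc(K) = 4d = -920.
2 divides disc(K) = -920, so 2 ramifies.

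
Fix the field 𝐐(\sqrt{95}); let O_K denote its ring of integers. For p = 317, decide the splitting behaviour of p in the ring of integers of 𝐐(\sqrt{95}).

Since 95 ≢ 1 mod 4, the ring of integers is ℤ[√95] with discriminant 4·95 = 380.
317 ∤ 380, so 317 is unramified.
Legendre symbol by Euler's criterion: (95/317) ≡ 95^158 ≡ 1 (mod 317), i.e. (95/317) = 1.
Legendre symbol 1 ⇒ 317 is split.

317 splits in O_K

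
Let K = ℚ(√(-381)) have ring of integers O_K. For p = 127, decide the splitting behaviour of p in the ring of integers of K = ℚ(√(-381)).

127 is ramified

Since -381 ≢ 1 mod 4, the ring of integers is ℤ[√-381] with discriminant 4·(-381) = -1524.
disc(K) = -1524 = 127·(-12), so p = 127 is ramified.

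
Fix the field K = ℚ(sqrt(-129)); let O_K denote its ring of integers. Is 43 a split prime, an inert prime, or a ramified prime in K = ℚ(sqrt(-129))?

43 is ramified

d = -129 ≡ 3 (mod 4), so O_K = ℤ[√-129] and disc(K) = 4d = -516.
Ramification test: 43 | -516. The prime 43 ramifies in K.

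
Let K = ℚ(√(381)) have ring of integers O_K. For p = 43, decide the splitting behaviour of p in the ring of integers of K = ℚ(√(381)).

inert — (43) stays prime in O_K

d = 381 ≡ 1 (mod 4), so O_K = ℤ[(1+√381)/2] and disc(K) = d = 381.
Since gcd(43, 381) = 1 the prime 43 does not ramify.
Compute (381/43) via Euler: 37^((43-1)/2) mod 43 = 42, so (381/43) = -1.
d is a non-residue mod p, hence 43 remains inert in O_K.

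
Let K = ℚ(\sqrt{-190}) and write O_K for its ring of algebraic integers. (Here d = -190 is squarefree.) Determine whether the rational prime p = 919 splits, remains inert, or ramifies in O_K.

splits completely

Since -190 ≢ 1 mod 4, the ring of integers is ℤ[√-190] with discriminant 4·(-190) = -760.
disc(K) = -760 is not divisible by 919; 919 is unramified.
Legendre symbol by Euler's criterion: (-190/919) ≡ (-190)^459 ≡ 1 (mod 919), i.e. (-190/919) = 1.
Legendre symbol 1 ⇒ 919 is split.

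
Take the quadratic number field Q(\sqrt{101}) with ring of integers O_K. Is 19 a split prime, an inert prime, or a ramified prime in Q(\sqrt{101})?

Since 101 ≡ 1 mod 4, the ring of integers is ℤ[(1+√101)/2] with discriminant 101.
19 ∤ 101, so 19 is unramified.
(101/19) = 6^9 mod 19 = 1, giving Legendre symbol 1.
Legendre symbol 1 ⇒ 19 is split.

19 splits in O_K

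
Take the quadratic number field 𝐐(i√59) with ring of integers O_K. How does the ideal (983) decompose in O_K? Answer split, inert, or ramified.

-59 mod 4 = 1, hence disc K = -59 and O_K = ℤ[(1+√-59)/2].
983 ∤ -59, so 983 is unramified.
Euler's criterion: (-59)^491 mod 983 = 982. Thus (-59|983) = -1.
d is a non-residue mod p, hence 983 remains inert in O_K.

983 remains inert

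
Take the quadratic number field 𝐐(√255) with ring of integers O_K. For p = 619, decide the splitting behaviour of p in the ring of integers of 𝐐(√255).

split — (619) = 𝔭₁𝔭₂ with 𝔭₁ ≠ 𝔭₂

d = 255 ≡ 3 (mod 4), so O_K = ℤ[√255] and disc(K) = 4d = 1020.
Since gcd(619, 1020) = 1 the prime 619 does not ramify.
Euler's criterion: 255^309 mod 619 = 1. Thus (255|619) = 1.
Legendre symbol 1 ⇒ 619 is split.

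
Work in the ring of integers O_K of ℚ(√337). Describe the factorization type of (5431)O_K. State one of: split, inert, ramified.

337 mod 4 = 1, hence disc K = 337 and O_K = ℤ[(1+√337)/2].
Since gcd(5431, 337) = 1 the prime 5431 does not ramify.
Legendre symbol by Euler's criterion: (337/5431) ≡ 337^2715 ≡ 1 (mod 5431), i.e. (337/5431) = 1.
d is a quadratic residue mod p, hence 5431 splits in O_K.

splits completely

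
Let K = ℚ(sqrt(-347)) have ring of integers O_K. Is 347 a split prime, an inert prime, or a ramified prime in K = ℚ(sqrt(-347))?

347 is ramified

-347 mod 4 = 1, hence disc K = -347 and O_K = ℤ[(1+√-347)/2].
347 divides disc(K) = -347, so 347 ramifies.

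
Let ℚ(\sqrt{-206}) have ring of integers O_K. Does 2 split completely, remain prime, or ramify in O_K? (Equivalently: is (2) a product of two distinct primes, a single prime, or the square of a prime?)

Since -206 ≢ 1 mod 4, the ring of integers is ℤ[√-206] with discriminant 4·(-206) = -824.
2 divides disc(K) = -824, so 2 ramifies.

2 is ramified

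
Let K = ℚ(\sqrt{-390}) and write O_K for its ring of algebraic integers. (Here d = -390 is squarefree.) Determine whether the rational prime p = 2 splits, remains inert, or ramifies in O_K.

ramifies in O_K

d = -390 ≡ 2 (mod 4), so O_K = ℤ[√-390] and disc(K) = 4d = -1560.
disc(K) = -1560 = 2·(-780), so p = 2 is ramified.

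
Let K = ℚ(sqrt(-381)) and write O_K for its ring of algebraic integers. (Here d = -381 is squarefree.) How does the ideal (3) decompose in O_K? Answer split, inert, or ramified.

d = -381 ≡ 3 (mod 4), so O_K = ℤ[√-381] and disc(K) = 4d = -1524.
disc(K) = -1524 = 3·(-508), so p = 3 is ramified.

ramifies in O_K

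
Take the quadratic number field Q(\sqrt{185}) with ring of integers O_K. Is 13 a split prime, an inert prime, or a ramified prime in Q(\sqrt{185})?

p splits

d = 185 ≡ 1 (mod 4), so O_K = ℤ[(1+√185)/2] and disc(K) = d = 185.
disc(K) = 185 is not divisible by 13; 13 is unramified.
Euler's criterion: 185^6 mod 13 = 1. Thus (185|13) = 1.
d is a quadratic residue mod p, hence 13 splits in O_K.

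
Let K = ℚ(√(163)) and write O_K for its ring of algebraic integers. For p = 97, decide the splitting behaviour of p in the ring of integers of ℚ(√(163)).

163 mod 4 = 3, hence disc K = 4·163 = 652 and O_K = ℤ[√163].
disc(K) = 652 is not divisible by 97; 97 is unramified.
Euler's criterion: 163^48 mod 97 = 1. Thus (163|97) = 1.
d is a quadratic residue mod p, hence 97 splits in O_K.

split — (97) = 𝔭₁𝔭₂ with 𝔭₁ ≠ 𝔭₂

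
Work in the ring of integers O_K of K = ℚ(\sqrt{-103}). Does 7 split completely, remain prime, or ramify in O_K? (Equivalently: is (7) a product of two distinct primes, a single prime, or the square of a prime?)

split

d = -103 ≡ 1 (mod 4), so O_K = ℤ[(1+√-103)/2] and disc(K) = d = -103.
disc(K) = -103 is not divisible by 7; 7 is unramified.
(-103/7) = 2^3 mod 7 = 1, giving Legendre symbol 1.
(-103/7) = 1, so 7 splits.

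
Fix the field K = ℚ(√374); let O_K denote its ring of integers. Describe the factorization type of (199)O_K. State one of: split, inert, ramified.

splits completely

d = 374 ≡ 2 (mod 4), so O_K = ℤ[√374] and disc(K) = 4d = 1496.
199 ∤ 1496, so 199 is unramified.
Legendre symbol by Euler's criterion: (374/199) ≡ 374^99 ≡ 1 (mod 199), i.e. (374/199) = 1.
Legendre symbol 1 ⇒ 199 is split.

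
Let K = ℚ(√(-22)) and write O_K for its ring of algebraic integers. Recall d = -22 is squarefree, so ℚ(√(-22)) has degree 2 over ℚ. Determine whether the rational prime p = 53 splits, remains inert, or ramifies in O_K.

inert

-22 mod 4 = 2, hence disc K = 4·(-22) = -88 and O_K = ℤ[√-22].
disc(K) = -88 is not divisible by 53; 53 is unramified.
(-22/53) = 31^26 mod 53 = 52, giving Legendre symbol -1.
Legendre symbol -1 ⇒ 53 is inert.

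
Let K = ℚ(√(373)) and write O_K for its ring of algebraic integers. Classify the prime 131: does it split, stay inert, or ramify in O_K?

remains prime (inert)

Since 373 ≡ 1 mod 4, the ring of integers is ℤ[(1+√373)/2] with discriminant 373.
disc(K) = 373 is not divisible by 131; 131 is unramified.
(373/131) = 111^65 mod 131 = 130, giving Legendre symbol -1.
Legendre symbol -1 ⇒ 131 is inert.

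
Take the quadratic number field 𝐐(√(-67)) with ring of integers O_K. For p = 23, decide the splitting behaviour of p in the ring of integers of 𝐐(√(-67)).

d = -67 ≡ 1 (mod 4), so O_K = ℤ[(1+√-67)/2] and disc(K) = d = -67.
Since gcd(23, -67) = 1 the prime 23 does not ramify.
Legendre symbol by Euler's criterion: (-67/23) ≡ (-67)^11 ≡ 1 (mod 23), i.e. (-67/23) = 1.
d is a quadratic residue mod p, hence 23 splits in O_K.

split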